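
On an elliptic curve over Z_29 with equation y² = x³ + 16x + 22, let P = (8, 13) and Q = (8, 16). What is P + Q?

The two points share x = 8 and their y-coordinates satisfy 13 + 16 ≡ 0 (mod 29), so they are inverses. Their sum is the point at infinity.

O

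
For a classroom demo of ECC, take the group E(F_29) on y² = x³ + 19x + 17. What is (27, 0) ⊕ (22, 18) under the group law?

(27, 0) + (22, 18). λ = (18 - 0)/(22 - 27) ≡ 18/24 mod 29. 24⁻¹ ≡ 23 (mod 29) since 24·23 = 552 ≡ 1, so λ ≡ 8.
  x = λ² - 27 - 22 = 64 - 49 ≡ 15; y = λ·(27 - 15) - 0 ≡ 9. → (15, 9)

(15, 9)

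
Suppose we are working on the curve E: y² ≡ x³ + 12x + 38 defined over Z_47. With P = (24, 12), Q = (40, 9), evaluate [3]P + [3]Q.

(32, 14)

First 3P:
Repeated addition: build up to 3P.
2P: tangent at (24, 12): λ = (3·24² + 12)/(2·12) ≡ 1/24. 24⁻¹ ≡ 2 (mod 47), so λ ≡ 1·2 ≡ 2.
  x = λ² - 24 - 24 = 4 - 48 ≡ 3; y = λ·(24 - 3) - 12 ≡ 30. → (3, 30)
3P: (3, 30) + (24, 12). λ = (12 - 30)/(24 - 3) ≡ 29/21 mod 47. 21⁻¹ ≡ 9 (mod 47) since 21·9 = 189 ≡ 1, so λ ≡ 26.
  x = λ² - 3 - 24 = 676 - 27 ≡ 38; y = λ·(3 - 38) - 30 ≡ 0. → (38, 0)
3P = (38, 0).
Next 3Q:
Repeated addition: build up to 3Q.
2Q: tangent at (40, 9): λ = (3·40² + 12)/(2·9) ≡ 18/18. 18⁻¹ ≡ 34 (mod 47), so λ ≡ 18·34 ≡ 1.
  x = λ² - 40 - 40 = 1 - 80 ≡ 15; y = λ·(40 - 15) - 9 ≡ 16. → (15, 16)
3Q: (15, 16) + (40, 9). λ = (9 - 16)/(40 - 15) ≡ 40/25 mod 47. 25⁻¹ ≡ 32 (mod 47), so λ ≡ 11.
  x = λ² - 15 - 40 = 121 - 55 ≡ 19; y = λ·(15 - 19) - 16 ≡ 34. → (19, 34)
3Q = (19, 34).
Finally 3P + 3Q:
(38, 0) + (19, 34). λ = (34 - 0)/(19 - 38) ≡ 34/28 mod 47. 28⁻¹ ≡ 42 (mod 47), so λ ≡ 18.
  x = λ² - 38 - 19 = 324 - 57 ≡ 32; y = λ·(38 - 32) - 0 ≡ 14. → (32, 14)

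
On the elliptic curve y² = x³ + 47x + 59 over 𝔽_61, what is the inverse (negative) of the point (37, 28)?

(37, 33)

-(37, 28) = (37, -28 mod 61) = (37, 33).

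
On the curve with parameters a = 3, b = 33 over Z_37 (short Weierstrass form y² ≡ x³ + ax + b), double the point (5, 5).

tangent at (5, 5): λ = (3·5² + 3)/(2·5) ≡ 4/10. 10⁻¹ ≡ 26 (mod 37), so λ ≡ 4·26 ≡ 30.
  x = λ² - 5 - 5 = 900 - 10 ≡ 2; y = λ·(5 - 2) - 5 ≡ 11. → (2, 11)

(2, 11)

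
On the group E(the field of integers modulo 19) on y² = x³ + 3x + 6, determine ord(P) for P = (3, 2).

2P: tangent at (3, 2): λ = (3·3² + 3)/(2·2) ≡ 11/4. 4⁻¹ ≡ 5 (mod 19), so λ ≡ 11·5 ≡ 17.
  x = λ² - 3 - 3 = 289 - 6 ≡ 17; y = λ·(3 - 17) - 2 ≡ 7. → (17, 7)
3P: (17, 7) + (3, 2). λ = (2 - 7)/(3 - 17) ≡ 14/5 mod 19. 5⁻¹ ≡ 4 (mod 19), so λ ≡ 18.
  x = λ² - 17 - 3 = 324 - 20 ≡ 0; y = λ·(17 - 0) - 7 ≡ 14. → (0, 14)
4P: (0, 14) + (3, 2). λ = (2 - 14)/(3 - 0) ≡ 7/3 mod 19. 3⁻¹ ≡ 13 (mod 19) since 3·13 = 39 ≡ 1, so λ ≡ 15.
  x = λ² - 0 - 3 = 225 - 3 ≡ 13; y = λ·(0 - 13) - 14 ≡ 0. → (13, 0)
5P: (13, 0) + (3, 2). λ = (2 - 0)/(3 - 13) ≡ 2/9 mod 19. 9⁻¹ ≡ 17 (mod 19) since 9·17 = 153 ≡ 1, so λ ≡ 15.
  x = λ² - 13 - 3 = 225 - 16 ≡ 0; y = λ·(13 - 0) - 0 ≡ 5. → (0, 5)
6P: (0, 5) + (3, 2). λ = (2 - 5)/(3 - 0) ≡ 16/3 mod 19. 3⁻¹ ≡ 13 (mod 19), so λ ≡ 18.
  x = λ² - 0 - 3 = 324 - 3 ≡ 17; y = λ·(0 - 17) - 5 ≡ 12. → (17, 12)
7P: (17, 12) + (3, 2). λ = (2 - 12)/(3 - 17) ≡ 9/5 mod 19. 5⁻¹ ≡ 4 (mod 19), so λ ≡ 17.
  x = λ² - 17 - 3 = 289 - 20 ≡ 3; y = λ·(17 - 3) - 12 ≡ 17. → (3, 17)
8P: (3, 17) + (3, 2): same x and y₁ ≡ -y₂, so the sum is ∞.
8P = ∞, so the order is 8.

8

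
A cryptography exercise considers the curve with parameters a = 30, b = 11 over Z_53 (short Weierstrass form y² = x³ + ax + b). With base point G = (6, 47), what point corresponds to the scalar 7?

(4, 6)

Repeated addition: build up to 7G.
2G: tangent at (6, 47): λ = (3·6² + 30)/(2·47) ≡ 32/41. 41⁻¹ ≡ 22 (mod 53), so λ ≡ 32·22 ≡ 15.
  x = λ² - 6 - 6 = 225 - 12 ≡ 1; y = λ·(6 - 1) - 47 ≡ 28. → (1, 28)
3G: (1, 28) + (6, 47). λ = (47 - 28)/(6 - 1) ≡ 19/5 mod 53. 5⁻¹ ≡ 32 (mod 53), so λ ≡ 25.
  x = λ² - 1 - 6 = 625 - 7 ≡ 35; y = λ·(1 - 35) - 28 ≡ 23. → (35, 23)
4G: (35, 23) + (6, 47). λ = (47 - 23)/(6 - 35) ≡ 24/24 mod 53. 24⁻¹ ≡ 42 (mod 53) since 24·42 = 1008 ≡ 1, so λ ≡ 1.
  x = λ² - 35 - 6 = 1 - 41 ≡ 13; y = λ·(35 - 13) - 23 ≡ 52. → (13, 52)
5G: (13, 52) + (6, 47). λ = (47 - 52)/(6 - 13) ≡ 48/46 mod 53. 46⁻¹ ≡ 15 (mod 53) since 46·15 = 690 ≡ 1, so λ ≡ 31.
  x = λ² - 13 - 6 = 961 - 19 ≡ 41; y = λ·(13 - 41) - 52 ≡ 34. → (41, 34)
6G: (41, 34) + (6, 47). λ = (47 - 34)/(6 - 41) ≡ 13/18 mod 53. 18⁻¹ ≡ 3 (mod 53), so λ ≡ 39.
  x = λ² - 41 - 6 = 1521 - 47 ≡ 43; y = λ·(41 - 43) - 34 ≡ 47. → (43, 47)
7G: (43, 47) + (6, 47). λ = (47 - 47)/(6 - 43) ≡ 0/16 mod 53. 16⁻¹ ≡ 10 (mod 53) since 16·10 = 160 ≡ 1, so λ ≡ 0.
  x = λ² - 43 - 6 = 0 - 49 ≡ 4; y = λ·(43 - 4) - 47 ≡ 6. → (4, 6)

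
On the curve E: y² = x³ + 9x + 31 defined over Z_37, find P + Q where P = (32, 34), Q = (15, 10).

(24, 23)

(32, 34) + (15, 10). λ = (10 - 34)/(15 - 32) ≡ 13/20 mod 37. 20⁻¹ ≡ 13 (mod 37), so λ ≡ 21.
  x = λ² - 32 - 15 = 441 - 47 ≡ 24; y = λ·(32 - 24) - 34 ≡ 23. → (24, 23)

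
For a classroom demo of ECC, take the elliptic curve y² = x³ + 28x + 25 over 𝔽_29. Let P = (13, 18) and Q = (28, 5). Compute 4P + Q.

(28, 5)

First 4P:
Double-and-add on 4 = (100)₂. Start with P = (13, 18) for the leading 1-bit.
double: tangent at (13, 18): λ = (3·13² + 28)/(2·18) ≡ 13/7. 7⁻¹ ≡ 25 (mod 29), so λ ≡ 13·25 ≡ 6.
  x = λ² - 13 - 13 = 36 - 26 ≡ 10; y = λ·(13 - 10) - 18 ≡ 0. → (10, 0)
double: (10, 0) + (10, 0): same x and y₁ ≡ -y₂, so the sum is O.
4P = O.
Finally 4P + Q:
O + (28, 5) = (28, 5) (identity).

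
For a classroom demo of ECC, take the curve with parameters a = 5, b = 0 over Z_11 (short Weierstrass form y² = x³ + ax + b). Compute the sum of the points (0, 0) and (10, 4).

(6, 2)

(0, 0) + (10, 4). λ = (4 - 0)/(10 - 0) ≡ 4/10 mod 11. 10⁻¹ ≡ 10 (mod 11), so λ ≡ 7.
  x = λ² - 0 - 10 = 49 - 10 ≡ 6; y = λ·(0 - 6) - 0 ≡ 2. → (6, 2)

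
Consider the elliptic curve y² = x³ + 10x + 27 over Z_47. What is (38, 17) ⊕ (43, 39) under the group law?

(38, 17) + (43, 39). λ = (39 - 17)/(43 - 38) ≡ 22/5 mod 47. 5⁻¹ ≡ 19 (mod 47) since 5·19 = 95 ≡ 1, so λ ≡ 42.
  x = λ² - 38 - 43 = 1764 - 81 ≡ 38; y = λ·(38 - 38) - 17 ≡ 30. → (38, 30)

(38, 30)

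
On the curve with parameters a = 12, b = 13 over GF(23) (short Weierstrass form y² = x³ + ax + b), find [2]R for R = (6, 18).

(17, 22)

tangent at (6, 18): λ = (3·6² + 12)/(2·18) ≡ 5/13. 13⁻¹ ≡ 16 (mod 23), so λ ≡ 5·16 ≡ 11.
  x = λ² - 6 - 6 = 121 - 12 ≡ 17; y = λ·(6 - 17) - 18 ≡ 22. → (17, 22)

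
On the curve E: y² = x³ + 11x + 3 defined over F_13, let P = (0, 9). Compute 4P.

(12, 2)

Repeated addition: build up to 4P.
2P: tangent at (0, 9): λ = (3·0² + 11)/(2·9) ≡ 11/5. 5⁻¹ ≡ 8 (mod 13) since 5·8 = 40 ≡ 1, so λ ≡ 11·8 ≡ 10.
  x = λ² - 0 - 0 = 100 - 0 ≡ 9; y = λ·(0 - 9) - 9 ≡ 5. → (9, 5)
3P: (9, 5) + (0, 9). λ = (9 - 5)/(0 - 9) ≡ 4/4 mod 13. 4⁻¹ ≡ 10 (mod 13) since 4·10 = 40 ≡ 1, so λ ≡ 1.
  x = λ² - 9 - 0 = 1 - 9 ≡ 5; y = λ·(9 - 5) - 5 ≡ 12. → (5, 12)
4P: (5, 12) + (0, 9). λ = (9 - 12)/(0 - 5) ≡ 10/8 mod 13. 8⁻¹ ≡ 5 (mod 13) since 8·5 = 40 ≡ 1, so λ ≡ 11.
  x = λ² - 5 - 0 = 121 - 5 ≡ 12; y = λ·(5 - 12) - 12 ≡ 2. → (12, 2)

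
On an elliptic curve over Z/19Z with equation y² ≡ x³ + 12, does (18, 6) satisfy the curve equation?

no

y² = 6² ≡ 17; x³ + 0x + 12 = 5844 ≡ 11 (mod 19). 17 ≠ 11.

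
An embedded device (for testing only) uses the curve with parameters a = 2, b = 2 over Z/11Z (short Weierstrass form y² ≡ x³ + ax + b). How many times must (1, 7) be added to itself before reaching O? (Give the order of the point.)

2P: tangent at (1, 7): λ = (3·1² + 2)/(2·7) ≡ 5/3. 3⁻¹ ≡ 4 (mod 11), so λ ≡ 5·4 ≡ 9.
  x = λ² - 1 - 1 = 81 - 2 ≡ 2; y = λ·(1 - 2) - 7 ≡ 6. → (2, 6)
3P: (2, 6) + (1, 7). λ = (7 - 6)/(1 - 2) ≡ 1/10 mod 11. 10⁻¹ ≡ 10 (mod 11), so λ ≡ 10.
  x = λ² - 2 - 1 = 100 - 3 ≡ 9; y = λ·(2 - 9) - 6 ≡ 1. → (9, 1)
4P: (9, 1) + (1, 7). λ = (7 - 1)/(1 - 9) ≡ 6/3 mod 11. 3⁻¹ ≡ 4 (mod 11) since 3·4 = 12 ≡ 1, so λ ≡ 2.
  x = λ² - 9 - 1 = 4 - 10 ≡ 5; y = λ·(9 - 5) - 1 ≡ 7. → (5, 7)
5P: (5, 7) + (1, 7). λ = (7 - 7)/(1 - 5) ≡ 0/7 mod 11. 7⁻¹ ≡ 8 (mod 11), so λ ≡ 0.
  x = λ² - 5 - 1 = 0 - 6 ≡ 5; y = λ·(5 - 5) - 7 ≡ 4. → (5, 4)
6P: (5, 4) + (1, 7). λ = (7 - 4)/(1 - 5) ≡ 3/7 mod 11. 7⁻¹ ≡ 8 (mod 11), so λ ≡ 2.
  x = λ² - 5 - 1 = 4 - 6 ≡ 9; y = λ·(5 - 9) - 4 ≡ 10. → (9, 10)
7P: (9, 10) + (1, 7). λ = (7 - 10)/(1 - 9) ≡ 8/3 mod 11. 3⁻¹ ≡ 4 (mod 11) since 3·4 = 12 ≡ 1, so λ ≡ 10.
  x = λ² - 9 - 1 = 100 - 10 ≡ 2; y = λ·(9 - 2) - 10 ≡ 5. → (2, 5)
8P: (2, 5) + (1, 7). λ = (7 - 5)/(1 - 2) ≡ 2/10 mod 11. 10⁻¹ ≡ 10 (mod 11), so λ ≡ 9.
  x = λ² - 2 - 1 = 81 - 3 ≡ 1; y = λ·(2 - 1) - 5 ≡ 4. → (1, 4)
9P: (1, 4) + (1, 7): same x and y₁ ≡ -y₂, so the sum is O.
9P = O, so the order is 9.

9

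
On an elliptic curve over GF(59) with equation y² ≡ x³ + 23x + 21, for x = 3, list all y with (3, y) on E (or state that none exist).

none

x³ + 23x + 21 = 117 ≡ 58 (mod 59).
58 is a non-residue mod 59; no y exists.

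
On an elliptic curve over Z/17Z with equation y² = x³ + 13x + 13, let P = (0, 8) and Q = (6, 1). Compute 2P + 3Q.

(16, 13)

First 2P:
Repeated addition: build up to 2P.
2P: tangent at (0, 8): λ = (3·0² + 13)/(2·8) ≡ 13/16. 16⁻¹ ≡ 16 (mod 17) since 16·16 = 256 ≡ 1, so λ ≡ 13·16 ≡ 4.
  x = λ² - 0 - 0 = 16 - 0 ≡ 16; y = λ·(0 - 16) - 8 ≡ 13. → (16, 13)
2P = (16, 13).
Next 3Q:
Repeated addition: build up to 3Q.
2Q: tangent at (6, 1): λ = (3·6² + 13)/(2·1) ≡ 2/2. 2⁻¹ ≡ 9 (mod 17), so λ ≡ 2·9 ≡ 1.
  x = λ² - 6 - 6 = 1 - 12 ≡ 6; y = λ·(6 - 6) - 1 ≡ 16. → (6, 16)
3Q: (6, 16) + (6, 1): same x and y₁ ≡ -y₂, so the sum is 𝒪.
3Q = 𝒪.
Finally 2P + 3Q:
(16, 13) + 𝒪 = (16, 13) (identity).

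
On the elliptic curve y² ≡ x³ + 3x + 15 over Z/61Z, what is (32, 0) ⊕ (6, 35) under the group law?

(32, 0) + (6, 35). λ = (35 - 0)/(6 - 32) ≡ 35/35 mod 61. 35⁻¹ ≡ 7 (mod 61), so λ ≡ 1.
  x = λ² - 32 - 6 = 1 - 38 ≡ 24; y = λ·(32 - 24) - 0 ≡ 8. → (24, 8)

(24, 8)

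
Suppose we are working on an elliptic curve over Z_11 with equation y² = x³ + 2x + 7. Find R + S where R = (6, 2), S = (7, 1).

(6, 2) + (7, 1). λ = (1 - 2)/(7 - 6) ≡ 10/1 mod 11. 1⁻¹ ≡ 1 (mod 11), so λ ≡ 10.
  x = λ² - 6 - 7 = 100 - 13 ≡ 10; y = λ·(6 - 10) - 2 ≡ 2. → (10, 2)

(10, 2)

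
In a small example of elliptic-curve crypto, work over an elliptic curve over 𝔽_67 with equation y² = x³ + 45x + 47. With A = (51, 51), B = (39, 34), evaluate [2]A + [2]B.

(7, 54)

First 2A:
Repeated addition: build up to 2A.
2A: tangent at (51, 51): λ = (3·51² + 45)/(2·51) ≡ 9/35. 35⁻¹ ≡ 23 (mod 67), so λ ≡ 9·23 ≡ 6.
  x = λ² - 51 - 51 = 36 - 102 ≡ 1; y = λ·(51 - 1) - 51 ≡ 48. → (1, 48)
2A = (1, 48).
Next 2B:
Repeated addition: build up to 2B.
2B: tangent at (39, 34): λ = (3·39² + 45)/(2·34) ≡ 52/1. 1⁻¹ ≡ 1 (mod 67), so λ ≡ 52·1 ≡ 52.
  x = λ² - 39 - 39 = 2704 - 78 ≡ 13; y = λ·(39 - 13) - 34 ≡ 45. → (13, 45)
2B = (13, 45).
Finally 2A + 2B:
(1, 48) + (13, 45). λ = (45 - 48)/(13 - 1) ≡ 64/12 mod 67. 12⁻¹ ≡ 28 (mod 67), so λ ≡ 50.
  x = λ² - 1 - 13 = 2500 - 14 ≡ 7; y = λ·(1 - 7) - 48 ≡ 54. → (7, 54)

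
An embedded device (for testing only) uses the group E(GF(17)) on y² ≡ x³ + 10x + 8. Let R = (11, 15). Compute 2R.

(11, 2)

tangent at (11, 15): λ = (3·11² + 10)/(2·15) ≡ 16/13. 13⁻¹ ≡ 4 (mod 17) since 13·4 = 52 ≡ 1, so λ ≡ 16·4 ≡ 13.
  x = λ² - 11 - 11 = 169 - 22 ≡ 11; y = λ·(11 - 11) - 15 ≡ 2. → (11, 2)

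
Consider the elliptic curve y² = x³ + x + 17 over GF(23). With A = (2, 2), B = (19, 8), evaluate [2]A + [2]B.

(6, 20)

First 2A:
Repeated addition: build up to 2A.
2A: tangent at (2, 2): λ = (3·2² + 1)/(2·2) ≡ 13/4. 4⁻¹ ≡ 6 (mod 23), so λ ≡ 13·6 ≡ 9.
  x = λ² - 2 - 2 = 81 - 4 ≡ 8; y = λ·(2 - 8) - 2 ≡ 13. → (8, 13)
2A = (8, 13).
Next 2B:
Repeated addition: build up to 2B.
2B: tangent at (19, 8): λ = (3·19² + 1)/(2·8) ≡ 3/16. 16⁻¹ ≡ 13 (mod 23) since 16·13 = 208 ≡ 1, so λ ≡ 3·13 ≡ 16.
  x = λ² - 19 - 19 = 256 - 38 ≡ 11; y = λ·(19 - 11) - 8 ≡ 5. → (11, 5)
2B = (11, 5).
Finally 2A + 2B:
(8, 13) + (11, 5). λ = (5 - 13)/(11 - 8) ≡ 15/3 mod 23. 3⁻¹ ≡ 8 (mod 23), so λ ≡ 5.
  x = λ² - 8 - 11 = 25 - 19 ≡ 6; y = λ·(8 - 6) - 13 ≡ 20. → (6, 20)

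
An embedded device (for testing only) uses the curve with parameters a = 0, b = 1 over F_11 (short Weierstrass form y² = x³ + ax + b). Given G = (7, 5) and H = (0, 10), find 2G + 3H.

(2, 8)

First 2G:
Repeated addition: build up to 2G.
2G: tangent at (7, 5): λ = (3·7² + 0)/(2·5) ≡ 4/10. 10⁻¹ ≡ 10 (mod 11) since 10·10 = 100 ≡ 1, so λ ≡ 4·10 ≡ 7.
  x = λ² - 7 - 7 = 49 - 14 ≡ 2; y = λ·(7 - 2) - 5 ≡ 8. → (2, 8)
2G = (2, 8).
Next 3H:
Repeated addition: build up to 3H.
2H: tangent at (0, 10): λ = (3·0² + 0)/(2·10) ≡ 0/9. 9⁻¹ ≡ 5 (mod 11), so λ ≡ 0·5 ≡ 0.
  x = λ² - 0 - 0 = 0 - 0 ≡ 0; y = λ·(0 - 0) - 10 ≡ 1. → (0, 1)
3H: (0, 1) + (0, 10): same x and y₁ ≡ -y₂, so the sum is O.
3H = O.
Finally 2G + 3H:
(2, 8) + O = (2, 8) (identity).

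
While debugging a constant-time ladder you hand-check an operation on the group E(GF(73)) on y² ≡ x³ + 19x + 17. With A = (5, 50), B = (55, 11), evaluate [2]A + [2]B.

First 2A:
Repeated addition: build up to 2A.
2A: tangent at (5, 50): λ = (3·5² + 19)/(2·50) ≡ 21/27. 27⁻¹ ≡ 46 (mod 73), so λ ≡ 21·46 ≡ 17.
  x = λ² - 5 - 5 = 289 - 10 ≡ 60; y = λ·(5 - 60) - 50 ≡ 37. → (60, 37)
2A = (60, 37).
Next 2B:
Repeated addition: build up to 2B.
2B: tangent at (55, 11): λ = (3·55² + 19)/(2·11) ≡ 42/22. 22⁻¹ ≡ 10 (mod 73) since 22·10 = 220 ≡ 1, so λ ≡ 42·10 ≡ 55.
  x = λ² - 55 - 55 = 3025 - 110 ≡ 68; y = λ·(55 - 68) - 11 ≡ 4. → (68, 4)
2B = (68, 4).
Finally 2A + 2B:
(60, 37) + (68, 4). λ = (4 - 37)/(68 - 60) ≡ 40/8 mod 73. 8⁻¹ ≡ 64 (mod 73), so λ ≡ 5.
  x = λ² - 60 - 68 = 25 - 128 ≡ 43; y = λ·(60 - 43) - 37 ≡ 48. → (43, 48)

(43, 48)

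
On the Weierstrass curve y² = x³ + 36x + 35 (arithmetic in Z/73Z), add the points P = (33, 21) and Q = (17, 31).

(33, 21) + (17, 31). λ = (31 - 21)/(17 - 33) ≡ 10/57 mod 73. 57⁻¹ ≡ 41 (mod 73) since 57·41 = 2337 ≡ 1, so λ ≡ 45.
  x = λ² - 33 - 17 = 2025 - 50 ≡ 4; y = λ·(33 - 4) - 21 ≡ 43. → (4, 43)

(4, 43)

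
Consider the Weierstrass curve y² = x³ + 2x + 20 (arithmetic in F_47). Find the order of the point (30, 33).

2P: tangent at (30, 33): λ = (3·30² + 2)/(2·33) ≡ 23/19. 19⁻¹ ≡ 5 (mod 47) since 19·5 = 95 ≡ 1, so λ ≡ 23·5 ≡ 21.
  x = λ² - 30 - 30 = 441 - 60 ≡ 5; y = λ·(30 - 5) - 33 ≡ 22. → (5, 22)
3P: (5, 22) + (30, 33). λ = (33 - 22)/(30 - 5) ≡ 11/25 mod 47. 25⁻¹ ≡ 32 (mod 47), so λ ≡ 23.
  x = λ² - 5 - 30 = 529 - 35 ≡ 24; y = λ·(5 - 24) - 22 ≡ 11. → (24, 11)
4P: (24, 11) + (30, 33). λ = (33 - 11)/(30 - 24) ≡ 22/6 mod 47. 6⁻¹ ≡ 8 (mod 47) since 6·8 = 48 ≡ 1, so λ ≡ 35.
  x = λ² - 24 - 30 = 1225 - 54 ≡ 43; y = λ·(24 - 43) - 11 ≡ 29. → (43, 29)
5P: (43, 29) + (30, 33). λ = (33 - 29)/(30 - 43) ≡ 4/34 mod 47. 34⁻¹ ≡ 18 (mod 47), so λ ≡ 25.
  x = λ² - 43 - 30 = 625 - 73 ≡ 35; y = λ·(43 - 35) - 29 ≡ 30. → (35, 30)
6P: (35, 30) + (30, 33). λ = (33 - 30)/(30 - 35) ≡ 3/42 mod 47. 42⁻¹ ≡ 28 (mod 47) since 42·28 = 1176 ≡ 1, so λ ≡ 37.
  x = λ² - 35 - 30 = 1369 - 65 ≡ 35; y = λ·(35 - 35) - 30 ≡ 17. → (35, 17)
7P: (35, 17) + (30, 33). λ = (33 - 17)/(30 - 35) ≡ 16/42 mod 47. 42⁻¹ ≡ 28 (mod 47), so λ ≡ 25.
  x = λ² - 35 - 30 = 625 - 65 ≡ 43; y = λ·(35 - 43) - 17 ≡ 18. → (43, 18)
8P: (43, 18) + (30, 33). λ = (33 - 18)/(30 - 43) ≡ 15/34 mod 47. 34⁻¹ ≡ 18 (mod 47) since 34·18 = 612 ≡ 1, so λ ≡ 35.
  x = λ² - 43 - 30 = 1225 - 73 ≡ 24; y = λ·(43 - 24) - 18 ≡ 36. → (24, 36)
9P: (24, 36) + (30, 33). λ = (33 - 36)/(30 - 24) ≡ 44/6 mod 47. 6⁻¹ ≡ 8 (mod 47), so λ ≡ 23.
  x = λ² - 24 - 30 = 529 - 54 ≡ 5; y = λ·(24 - 5) - 36 ≡ 25. → (5, 25)
10P: (5, 25) + (30, 33). λ = (33 - 25)/(30 - 5) ≡ 8/25 mod 47. 25⁻¹ ≡ 32 (mod 47), so λ ≡ 21.
  x = λ² - 5 - 30 = 441 - 35 ≡ 30; y = λ·(5 - 30) - 25 ≡ 14. → (30, 14)
11P: (30, 14) + (30, 33): same x and y₁ ≡ -y₂, so the sum is 𝒪.
11P = 𝒪, so the order is 11.

11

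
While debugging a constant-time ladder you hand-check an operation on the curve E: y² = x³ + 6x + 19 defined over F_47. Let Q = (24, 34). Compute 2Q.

(3, 8)

tangent at (24, 34): λ = (3·24² + 6)/(2·34) ≡ 42/21. 21⁻¹ ≡ 9 (mod 47), so λ ≡ 42·9 ≡ 2.
  x = λ² - 24 - 24 = 4 - 48 ≡ 3; y = λ·(24 - 3) - 34 ≡ 8. → (3, 8)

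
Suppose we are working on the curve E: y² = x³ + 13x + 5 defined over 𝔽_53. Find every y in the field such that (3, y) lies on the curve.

none

x³ + 13x + 5 = 71 ≡ 18 (mod 53).
18 is a non-residue mod 53; no y exists.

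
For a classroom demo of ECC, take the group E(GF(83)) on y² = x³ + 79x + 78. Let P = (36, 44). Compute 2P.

(79, 69)

tangent at (36, 44): λ = (3·36² + 79)/(2·44) ≡ 66/5. 5⁻¹ ≡ 50 (mod 83) since 5·50 = 250 ≡ 1, so λ ≡ 66·50 ≡ 63.
  x = λ² - 36 - 36 = 3969 - 72 ≡ 79; y = λ·(36 - 79) - 44 ≡ 69. → (79, 69)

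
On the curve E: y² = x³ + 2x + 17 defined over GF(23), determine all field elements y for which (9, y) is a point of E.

x³ + 2x + 17 = 764 ≡ 5 (mod 23).
5 is a non-residue mod 23; no y exists.

none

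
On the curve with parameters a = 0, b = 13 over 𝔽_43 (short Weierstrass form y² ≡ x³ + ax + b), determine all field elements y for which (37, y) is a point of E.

x³ + 0x + 13 = 50666 ≡ 12 (mod 43).
12 is a non-residue mod 43; no y exists.

none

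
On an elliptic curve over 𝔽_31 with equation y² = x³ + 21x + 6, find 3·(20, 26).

Write P = (20, 26).
Repeated addition: build up to 3P.
2P: tangent at (20, 26): λ = (3·20² + 21)/(2·26) ≡ 12/21. 21⁻¹ ≡ 3 (mod 31), so λ ≡ 12·3 ≡ 5.
  x = λ² - 20 - 20 = 25 - 40 ≡ 16; y = λ·(20 - 16) - 26 ≡ 25. → (16, 25)
3P: (16, 25) + (20, 26). λ = (26 - 25)/(20 - 16) ≡ 1/4 mod 31. 4⁻¹ ≡ 8 (mod 31) since 4·8 = 32 ≡ 1, so λ ≡ 8.
  x = λ² - 16 - 20 = 64 - 36 ≡ 28; y = λ·(16 - 28) - 25 ≡ 3. → (28, 3)

(28, 3)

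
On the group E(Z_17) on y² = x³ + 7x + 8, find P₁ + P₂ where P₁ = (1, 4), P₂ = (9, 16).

(1, 4) + (9, 16). λ = (16 - 4)/(9 - 1) ≡ 12/8 mod 17. 8⁻¹ ≡ 15 (mod 17) since 8·15 = 120 ≡ 1, so λ ≡ 10.
  x = λ² - 1 - 9 = 100 - 10 ≡ 5; y = λ·(1 - 5) - 4 ≡ 7. → (5, 7)

(5, 7)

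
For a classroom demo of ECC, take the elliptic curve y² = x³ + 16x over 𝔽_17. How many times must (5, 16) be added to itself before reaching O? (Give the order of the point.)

2P: tangent at (5, 16): λ = (3·5² + 16)/(2·16) ≡ 6/15. 15⁻¹ ≡ 8 (mod 17) since 15·8 = 120 ≡ 1, so λ ≡ 6·8 ≡ 14.
  x = λ² - 5 - 5 = 196 - 10 ≡ 16; y = λ·(5 - 16) - 16 ≡ 0. → (16, 0)
3P: (16, 0) + (5, 16). λ = (16 - 0)/(5 - 16) ≡ 16/6 mod 17. 6⁻¹ ≡ 3 (mod 17), so λ ≡ 14.
  x = λ² - 16 - 5 = 196 - 21 ≡ 5; y = λ·(16 - 5) - 0 ≡ 1. → (5, 1)
4P: (5, 1) + (5, 16): same x and y₁ ≡ -y₂, so the sum is O.
4P = O, so the order is 4.

4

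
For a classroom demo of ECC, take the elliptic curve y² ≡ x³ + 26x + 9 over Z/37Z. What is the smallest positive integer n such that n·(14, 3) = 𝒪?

7

2P: tangent at (14, 3): λ = (3·14² + 26)/(2·3) ≡ 22/6. 6⁻¹ ≡ 31 (mod 37) since 6·31 = 186 ≡ 1, so λ ≡ 22·31 ≡ 16.
  x = λ² - 14 - 14 = 256 - 28 ≡ 6; y = λ·(14 - 6) - 3 ≡ 14. → (6, 14)
3P: (6, 14) + (14, 3). λ = (3 - 14)/(14 - 6) ≡ 26/8 mod 37. 8⁻¹ ≡ 14 (mod 37) since 8·14 = 112 ≡ 1, so λ ≡ 31.
  x = λ² - 6 - 14 = 961 - 20 ≡ 16; y = λ·(6 - 16) - 14 ≡ 9. → (16, 9)
4P: (16, 9) + (14, 3). λ = (3 - 9)/(14 - 16) ≡ 31/35 mod 37. 35⁻¹ ≡ 18 (mod 37) since 35·18 = 630 ≡ 1, so λ ≡ 3.
  x = λ² - 16 - 14 = 9 - 30 ≡ 16; y = λ·(16 - 16) - 9 ≡ 28. → (16, 28)
5P: (16, 28) + (14, 3). λ = (3 - 28)/(14 - 16) ≡ 12/35 mod 37. 35⁻¹ ≡ 18 (mod 37) since 35·18 = 630 ≡ 1, so λ ≡ 31.
  x = λ² - 16 - 14 = 961 - 30 ≡ 6; y = λ·(16 - 6) - 28 ≡ 23. → (6, 23)
6P: (6, 23) + (14, 3). λ = (3 - 23)/(14 - 6) ≡ 17/8 mod 37. 8⁻¹ ≡ 14 (mod 37), so λ ≡ 16.
  x = λ² - 6 - 14 = 256 - 20 ≡ 14; y = λ·(6 - 14) - 23 ≡ 34. → (14, 34)
7P: (14, 34) + (14, 3): same x and y₁ ≡ -y₂, so the sum is 𝒪.
7P = 𝒪, so the order is 7.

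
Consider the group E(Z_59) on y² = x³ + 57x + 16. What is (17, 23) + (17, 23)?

tangent at (17, 23): λ = (3·17² + 57)/(2·23) ≡ 39/46. 46⁻¹ ≡ 9 (mod 59), so λ ≡ 39·9 ≡ 56.
  x = λ² - 17 - 17 = 3136 - 34 ≡ 34; y = λ·(17 - 34) - 23 ≡ 28. → (34, 28)

(34, 28)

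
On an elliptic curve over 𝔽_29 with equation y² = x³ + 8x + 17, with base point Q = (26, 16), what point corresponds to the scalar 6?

Double-and-add on 6 = (110)₂. Start with Q = (26, 16) for the leading 1-bit.
double: tangent at (26, 16): λ = (3·26² + 8)/(2·16) ≡ 6/3. 3⁻¹ ≡ 10 (mod 29), so λ ≡ 6·10 ≡ 2.
  x = λ² - 26 - 26 = 4 - 52 ≡ 10; y = λ·(26 - 10) - 16 ≡ 16. → (10, 16)
add Q: (10, 16) + (26, 16). λ = (16 - 16)/(26 - 10) ≡ 0/16 mod 29. 16⁻¹ ≡ 20 (mod 29), so λ ≡ 0.
  x = λ² - 10 - 26 = 0 - 36 ≡ 22; y = λ·(10 - 22) - 16 ≡ 13. → (22, 13)
double: tangent at (22, 13): λ = (3·22² + 8)/(2·13) ≡ 10/26. 26⁻¹ ≡ 19 (mod 29), so λ ≡ 10·19 ≡ 16.
  x = λ² - 22 - 22 = 256 - 44 ≡ 9; y = λ·(22 - 9) - 13 ≡ 21. → (9, 21)

(9, 21)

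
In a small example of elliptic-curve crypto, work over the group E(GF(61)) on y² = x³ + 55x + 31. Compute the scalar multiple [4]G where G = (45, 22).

(45, 39)

Double-and-add on 4 = (100)₂. Start with G = (45, 22) for the leading 1-bit.
double: tangent at (45, 22): λ = (3·45² + 55)/(2·22) ≡ 30/44. 44⁻¹ ≡ 43 (mod 61), so λ ≡ 30·43 ≡ 9.
  x = λ² - 45 - 45 = 81 - 90 ≡ 52; y = λ·(45 - 52) - 22 ≡ 37. → (52, 37)
double: tangent at (52, 37): λ = (3·52² + 55)/(2·37) ≡ 54/13. 13⁻¹ ≡ 47 (mod 61) since 13·47 = 611 ≡ 1, so λ ≡ 54·47 ≡ 37.
  x = λ² - 52 - 52 = 1369 - 104 ≡ 45; y = λ·(52 - 45) - 37 ≡ 39. → (45, 39)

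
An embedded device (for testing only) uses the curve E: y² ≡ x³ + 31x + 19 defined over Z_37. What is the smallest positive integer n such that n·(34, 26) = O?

2P: tangent at (34, 26): λ = (3·34² + 31)/(2·26) ≡ 21/15. 15⁻¹ ≡ 5 (mod 37), so λ ≡ 21·5 ≡ 31.
  x = λ² - 34 - 34 = 961 - 68 ≡ 5; y = λ·(34 - 5) - 26 ≡ 22. → (5, 22)
3P: (5, 22) + (34, 26). λ = (26 - 22)/(34 - 5) ≡ 4/29 mod 37. 29⁻¹ ≡ 23 (mod 37) since 29·23 = 667 ≡ 1, so λ ≡ 18.
  x = λ² - 5 - 34 = 324 - 39 ≡ 26; y = λ·(5 - 26) - 22 ≡ 7. → (26, 7)
4P: (26, 7) + (34, 26). λ = (26 - 7)/(34 - 26) ≡ 19/8 mod 37. 8⁻¹ ≡ 14 (mod 37), so λ ≡ 7.
  x = λ² - 26 - 34 = 49 - 60 ≡ 26; y = λ·(26 - 26) - 7 ≡ 30. → (26, 30)
5P: (26, 30) + (34, 26). λ = (26 - 30)/(34 - 26) ≡ 33/8 mod 37. 8⁻¹ ≡ 14 (mod 37) since 8·14 = 112 ≡ 1, so λ ≡ 18.
  x = λ² - 26 - 34 = 324 - 60 ≡ 5; y = λ·(26 - 5) - 30 ≡ 15. → (5, 15)
6P: (5, 15) + (34, 26). λ = (26 - 15)/(34 - 5) ≡ 11/29 mod 37. 29⁻¹ ≡ 23 (mod 37), so λ ≡ 31.
  x = λ² - 5 - 34 = 961 - 39 ≡ 34; y = λ·(5 - 34) - 15 ≡ 11. → (34, 11)
7P: (34, 11) + (34, 26): same x and y₁ ≡ -y₂, so the sum is O.
7P = O, so the order is 7.

7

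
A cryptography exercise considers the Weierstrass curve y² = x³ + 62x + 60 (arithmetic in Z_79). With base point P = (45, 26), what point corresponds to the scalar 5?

(46, 32)

Double-and-add on 5 = (101)₂. Start with P = (45, 26) for the leading 1-bit.
double: tangent at (45, 26): λ = (3·45² + 62)/(2·26) ≡ 54/52. 52⁻¹ ≡ 38 (mod 79) since 52·38 = 1976 ≡ 1, so λ ≡ 54·38 ≡ 77.
  x = λ² - 45 - 45 = 5929 - 90 ≡ 72; y = λ·(45 - 72) - 26 ≡ 28. → (72, 28)
double: tangent at (72, 28): λ = (3·72² + 62)/(2·28) ≡ 51/56. 56⁻¹ ≡ 24 (mod 79), so λ ≡ 51·24 ≡ 39.
  x = λ² - 72 - 72 = 1521 - 144 ≡ 34; y = λ·(72 - 34) - 28 ≡ 32. → (34, 32)
add P: (34, 32) + (45, 26). λ = (26 - 32)/(45 - 34) ≡ 73/11 mod 79. 11⁻¹ ≡ 36 (mod 79), so λ ≡ 21.
  x = λ² - 34 - 45 = 441 - 79 ≡ 46; y = λ·(34 - 46) - 32 ≡ 32. → (46, 32)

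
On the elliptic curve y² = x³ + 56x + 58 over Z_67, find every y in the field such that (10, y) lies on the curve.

12, 55

x³ + 56x + 58 = 1618 ≡ 10 (mod 67).
Square roots of 10 mod 67: 12 and 55 (since 12² = 144 ≡ 10).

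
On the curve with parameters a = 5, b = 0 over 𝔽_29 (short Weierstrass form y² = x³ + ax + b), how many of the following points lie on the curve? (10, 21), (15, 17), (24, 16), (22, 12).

(10, 21): 21² ≡ 6, rhs ≡ 6 → on.
(15, 17): 17² ≡ 28, rhs ≡ 28 → on.
(24, 16): 16² ≡ 24, rhs ≡ 24 → on.
(22, 12): 12² ≡ 28, rhs ≡ 28 → on.

4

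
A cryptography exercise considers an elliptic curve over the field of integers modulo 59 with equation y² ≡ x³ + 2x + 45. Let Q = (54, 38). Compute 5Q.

Repeated addition: build up to 5Q.
2Q: tangent at (54, 38): λ = (3·54² + 2)/(2·38) ≡ 18/17. 17⁻¹ ≡ 7 (mod 59) since 17·7 = 119 ≡ 1, so λ ≡ 18·7 ≡ 8.
  x = λ² - 54 - 54 = 64 - 108 ≡ 15; y = λ·(54 - 15) - 38 ≡ 38. → (15, 38)
3Q: (15, 38) + (54, 38). λ = (38 - 38)/(54 - 15) ≡ 0/39 mod 59. 39⁻¹ ≡ 56 (mod 59), so λ ≡ 0.
  x = λ² - 15 - 54 = 0 - 69 ≡ 49; y = λ·(15 - 49) - 38 ≡ 21. → (49, 21)
4Q: (49, 21) + (54, 38). λ = (38 - 21)/(54 - 49) ≡ 17/5 mod 59. 5⁻¹ ≡ 12 (mod 59), so λ ≡ 27.
  x = λ² - 49 - 54 = 729 - 103 ≡ 36; y = λ·(49 - 36) - 21 ≡ 35. → (36, 35)
5Q: (36, 35) + (54, 38). λ = (38 - 35)/(54 - 36) ≡ 3/18 mod 59. 18⁻¹ ≡ 23 (mod 59), so λ ≡ 10.
  x = λ² - 36 - 54 = 100 - 90 ≡ 10; y = λ·(36 - 10) - 35 ≡ 48. → (10, 48)

(10, 48)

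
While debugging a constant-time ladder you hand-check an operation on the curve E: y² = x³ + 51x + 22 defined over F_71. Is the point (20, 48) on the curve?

no

y² = 48² ≡ 32; x³ + 51x + 22 = 9042 ≡ 25 (mod 71). 32 ≠ 25.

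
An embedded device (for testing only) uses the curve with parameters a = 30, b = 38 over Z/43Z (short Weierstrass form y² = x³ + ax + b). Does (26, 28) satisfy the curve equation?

y² = 28² ≡ 10; x³ + 30x + 38 = 18394 ≡ 33 (mod 43). 10 ≠ 33.

no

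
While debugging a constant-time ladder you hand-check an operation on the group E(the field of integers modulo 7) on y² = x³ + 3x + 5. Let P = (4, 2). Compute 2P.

(1, 3)

tangent at (4, 2): λ = (3·4² + 3)/(2·2) ≡ 2/4. 4⁻¹ ≡ 2 (mod 7) since 4·2 = 8 ≡ 1, so λ ≡ 2·2 ≡ 4.
  x = λ² - 4 - 4 = 16 - 8 ≡ 1; y = λ·(4 - 1) - 2 ≡ 3. → (1, 3)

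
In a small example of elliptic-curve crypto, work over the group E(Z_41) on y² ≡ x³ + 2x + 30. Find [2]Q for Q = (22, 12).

(34, 40)

tangent at (22, 12): λ = (3·22² + 2)/(2·12) ≡ 19/24. 24⁻¹ ≡ 12 (mod 41) since 24·12 = 288 ≡ 1, so λ ≡ 19·12 ≡ 23.
  x = λ² - 22 - 22 = 529 - 44 ≡ 34; y = λ·(22 - 34) - 12 ≡ 40. → (34, 40)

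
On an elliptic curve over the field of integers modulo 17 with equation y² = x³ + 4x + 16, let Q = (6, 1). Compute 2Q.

tangent at (6, 1): λ = (3·6² + 4)/(2·1) ≡ 10/2. 2⁻¹ ≡ 9 (mod 17) since 2·9 = 18 ≡ 1, so λ ≡ 10·9 ≡ 5.
  x = λ² - 6 - 6 = 25 - 12 ≡ 13; y = λ·(6 - 13) - 1 ≡ 15. → (13, 15)

(13, 15)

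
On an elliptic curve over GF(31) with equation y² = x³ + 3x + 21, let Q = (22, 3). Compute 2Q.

(25, 29)

tangent at (22, 3): λ = (3·22² + 3)/(2·3) ≡ 29/6. 6⁻¹ ≡ 26 (mod 31), so λ ≡ 29·26 ≡ 10.
  x = λ² - 22 - 22 = 100 - 44 ≡ 25; y = λ·(22 - 25) - 3 ≡ 29. → (25, 29)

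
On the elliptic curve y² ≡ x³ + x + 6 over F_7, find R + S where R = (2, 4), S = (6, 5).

(3, 1)

(2, 4) + (6, 5). λ = (5 - 4)/(6 - 2) ≡ 1/4 mod 7. 4⁻¹ ≡ 2 (mod 7), so λ ≡ 2.
  x = λ² - 2 - 6 = 4 - 8 ≡ 3; y = λ·(2 - 3) - 4 ≡ 1. → (3, 1)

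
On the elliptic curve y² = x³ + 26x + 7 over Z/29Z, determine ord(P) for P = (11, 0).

2P: (11, 0) + (11, 0): same x and y₁ ≡ -y₂, so the sum is 𝒪.
2P = 𝒪, so the order is 2.

2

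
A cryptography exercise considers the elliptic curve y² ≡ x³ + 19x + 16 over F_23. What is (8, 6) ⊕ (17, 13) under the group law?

(4, 15)

(8, 6) + (17, 13). λ = (13 - 6)/(17 - 8) ≡ 7/9 mod 23. 9⁻¹ ≡ 18 (mod 23), so λ ≡ 11.
  x = λ² - 8 - 17 = 121 - 25 ≡ 4; y = λ·(8 - 4) - 6 ≡ 15. → (4, 15)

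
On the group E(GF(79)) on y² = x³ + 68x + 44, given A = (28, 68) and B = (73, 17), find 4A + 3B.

(51, 58)

First 4A:
Repeated addition: build up to 4A.
2A: tangent at (28, 68): λ = (3·28² + 68)/(2·68) ≡ 50/57. 57⁻¹ ≡ 61 (mod 79) since 57·61 = 3477 ≡ 1, so λ ≡ 50·61 ≡ 48.
  x = λ² - 28 - 28 = 2304 - 56 ≡ 36; y = λ·(28 - 36) - 68 ≡ 22. → (36, 22)
3A: (36, 22) + (28, 68). λ = (68 - 22)/(28 - 36) ≡ 46/71 mod 79. 71⁻¹ ≡ 69 (mod 79) since 71·69 = 4899 ≡ 1, so λ ≡ 14.
  x = λ² - 36 - 28 = 196 - 64 ≡ 53; y = λ·(36 - 53) - 22 ≡ 56. → (53, 56)
4A: (53, 56) + (28, 68). λ = (68 - 56)/(28 - 53) ≡ 12/54 mod 79. 54⁻¹ ≡ 60 (mod 79) since 54·60 = 3240 ≡ 1, so λ ≡ 9.
  x = λ² - 53 - 28 = 81 - 81 ≡ 0; y = λ·(53 - 0) - 56 ≡ 26. → (0, 26)
4A = (0, 26).
Next 3B:
Repeated addition: build up to 3B.
2B: tangent at (73, 17): λ = (3·73² + 68)/(2·17) ≡ 18/34. 34⁻¹ ≡ 7 (mod 79) since 34·7 = 238 ≡ 1, so λ ≡ 18·7 ≡ 47.
  x = λ² - 73 - 73 = 2209 - 146 ≡ 9; y = λ·(73 - 9) - 17 ≡ 68. → (9, 68)
3B: (9, 68) + (73, 17). λ = (17 - 68)/(73 - 9) ≡ 28/64 mod 79. 64⁻¹ ≡ 21 (mod 79), so λ ≡ 35.
  x = λ² - 9 - 73 = 1225 - 82 ≡ 37; y = λ·(9 - 37) - 68 ≡ 58. → (37, 58)
3B = (37, 58).
Finally 4A + 3B:
(0, 26) + (37, 58). λ = (58 - 26)/(37 - 0) ≡ 32/37 mod 79. 37⁻¹ ≡ 47 (mod 79) since 37·47 = 1739 ≡ 1, so λ ≡ 3.
  x = λ² - 0 - 37 = 9 - 37 ≡ 51; y = λ·(0 - 51) - 26 ≡ 58. → (51, 58)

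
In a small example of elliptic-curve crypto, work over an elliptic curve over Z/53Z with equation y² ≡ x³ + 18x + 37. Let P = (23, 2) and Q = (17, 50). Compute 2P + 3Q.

First 2P:
Repeated addition: build up to 2P.
2P: tangent at (23, 2): λ = (3·23² + 18)/(2·2) ≡ 15/4. 4⁻¹ ≡ 40 (mod 53) since 4·40 = 160 ≡ 1, so λ ≡ 15·40 ≡ 17.
  x = λ² - 23 - 23 = 289 - 46 ≡ 31; y = λ·(23 - 31) - 2 ≡ 21. → (31, 21)
2P = (31, 21).
Next 3Q:
Repeated addition: build up to 3Q.
2Q: tangent at (17, 50): λ = (3·17² + 18)/(2·50) ≡ 37/47. 47⁻¹ ≡ 44 (mod 53) since 47·44 = 2068 ≡ 1, so λ ≡ 37·44 ≡ 38.
  x = λ² - 17 - 17 = 1444 - 34 ≡ 32; y = λ·(17 - 32) - 50 ≡ 16. → (32, 16)
3Q: (32, 16) + (17, 50). λ = (50 - 16)/(17 - 32) ≡ 34/38 mod 53. 38⁻¹ ≡ 7 (mod 53) since 38·7 = 266 ≡ 1, so λ ≡ 26.
  x = λ² - 32 - 17 = 676 - 49 ≡ 44; y = λ·(32 - 44) - 16 ≡ 43. → (44, 43)
3Q = (44, 43).
Finally 2P + 3Q:
(31, 21) + (44, 43). λ = (43 - 21)/(44 - 31) ≡ 22/13 mod 53. 13⁻¹ ≡ 49 (mod 53), so λ ≡ 18.
  x = λ² - 31 - 44 = 324 - 75 ≡ 37; y = λ·(31 - 37) - 21 ≡ 30. → (37, 30)

(37, 30)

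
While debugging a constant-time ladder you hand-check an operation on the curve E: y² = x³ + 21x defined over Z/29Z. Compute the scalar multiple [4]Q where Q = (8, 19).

Double-and-add on 4 = (100)₂. Start with Q = (8, 19) for the leading 1-bit.
double: tangent at (8, 19): λ = (3·8² + 21)/(2·19) ≡ 10/9. 9⁻¹ ≡ 13 (mod 29), so λ ≡ 10·13 ≡ 14.
  x = λ² - 8 - 8 = 196 - 16 ≡ 6; y = λ·(8 - 6) - 19 ≡ 9. → (6, 9)
double: tangent at (6, 9): λ = (3·6² + 21)/(2·9) ≡ 13/18. 18⁻¹ ≡ 21 (mod 29) since 18·21 = 378 ≡ 1, so λ ≡ 13·21 ≡ 12.
  x = λ² - 6 - 6 = 144 - 12 ≡ 16; y = λ·(6 - 16) - 9 ≡ 16. → (16, 16)

(16, 16)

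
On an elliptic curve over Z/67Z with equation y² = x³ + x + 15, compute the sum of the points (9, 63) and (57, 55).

(55, 34)

(9, 63) + (57, 55). λ = (55 - 63)/(57 - 9) ≡ 59/48 mod 67. 48⁻¹ ≡ 7 (mod 67), so λ ≡ 11.
  x = λ² - 9 - 57 = 121 - 66 ≡ 55; y = λ·(9 - 55) - 63 ≡ 34. → (55, 34)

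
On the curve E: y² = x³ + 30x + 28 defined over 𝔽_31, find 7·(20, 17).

(30, 11)

Write P = (20, 17).
Double-and-add on 7 = (111)₂. Start with P = (20, 17) for the leading 1-bit.
double: tangent at (20, 17): λ = (3·20² + 30)/(2·17) ≡ 21/3. 3⁻¹ ≡ 21 (mod 31), so λ ≡ 21·21 ≡ 7.
  x = λ² - 20 - 20 = 49 - 40 ≡ 9; y = λ·(20 - 9) - 17 ≡ 29. → (9, 29)
add P: (9, 29) + (20, 17). λ = (17 - 29)/(20 - 9) ≡ 19/11 mod 31. 11⁻¹ ≡ 17 (mod 31), so λ ≡ 13.
  x = λ² - 9 - 20 = 169 - 29 ≡ 16; y = λ·(9 - 16) - 29 ≡ 4. → (16, 4)
double: tangent at (16, 4): λ = (3·16² + 30)/(2·4) ≡ 23/8. 8⁻¹ ≡ 4 (mod 31), so λ ≡ 23·4 ≡ 30.
  x = λ² - 16 - 16 = 900 - 32 ≡ 0; y = λ·(16 - 0) - 4 ≡ 11. → (0, 11)
add P: (0, 11) + (20, 17). λ = (17 - 11)/(20 - 0) ≡ 6/20 mod 31. 20⁻¹ ≡ 14 (mod 31) since 20·14 = 280 ≡ 1, so λ ≡ 22.
  x = λ² - 0 - 20 = 484 - 20 ≡ 30; y = λ·(0 - 30) - 11 ≡ 11. → (30, 11)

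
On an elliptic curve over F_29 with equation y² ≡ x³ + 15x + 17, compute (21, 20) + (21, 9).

The two points share x = 21 and their y-coordinates satisfy 20 + 9 ≡ 0 (mod 29), so they are inverses. Their sum is O.

O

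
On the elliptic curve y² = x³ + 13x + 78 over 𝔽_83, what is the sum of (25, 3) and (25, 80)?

The two points share x = 25 and their y-coordinates satisfy 3 + 80 ≡ 0 (mod 83), so they are inverses. Their sum is 𝒪.

O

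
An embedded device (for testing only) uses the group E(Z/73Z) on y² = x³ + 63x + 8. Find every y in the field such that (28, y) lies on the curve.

x³ + 63x + 8 = 23724 ≡ 72 (mod 73).
Square roots of 72 mod 73: 27 and 46 (since 27² = 729 ≡ 72).

27, 46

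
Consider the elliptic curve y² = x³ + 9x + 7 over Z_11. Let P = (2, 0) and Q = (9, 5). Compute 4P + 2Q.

(5, 10)

First 4P:
Repeated addition: build up to 4P.
2P: (2, 0) + (2, 0): same x and y₁ ≡ -y₂, so the sum is 𝒪.
3P: 𝒪 + (2, 0) = (2, 0) (identity).
4P: (2, 0) + (2, 0): same x and y₁ ≡ -y₂, so the sum is 𝒪.
4P = 𝒪.
Next 2Q:
Repeated addition: build up to 2Q.
2Q: tangent at (9, 5): λ = (3·9² + 9)/(2·5) ≡ 10/10. 10⁻¹ ≡ 10 (mod 11) since 10·10 = 100 ≡ 1, so λ ≡ 10·10 ≡ 1.
  x = λ² - 9 - 9 = 1 - 18 ≡ 5; y = λ·(9 - 5) - 5 ≡ 10. → (5, 10)
2Q = (5, 10).
Finally 4P + 2Q:
𝒪 + (5, 10) = (5, 10) (identity).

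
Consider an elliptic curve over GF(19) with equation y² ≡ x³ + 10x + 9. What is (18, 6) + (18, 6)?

(7, 17)

tangent at (18, 6): λ = (3·18² + 10)/(2·6) ≡ 13/12. 12⁻¹ ≡ 8 (mod 19), so λ ≡ 13·8 ≡ 9.
  x = λ² - 18 - 18 = 81 - 36 ≡ 7; y = λ·(18 - 7) - 6 ≡ 17. → (7, 17)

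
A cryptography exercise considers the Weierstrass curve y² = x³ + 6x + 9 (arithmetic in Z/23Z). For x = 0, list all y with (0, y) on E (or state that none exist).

x³ + 6x + 9 = 9 ≡ 9 (mod 23).
Square roots of 9 mod 23: 3 and 20 (since 3² = 9 ≡ 9).

3, 20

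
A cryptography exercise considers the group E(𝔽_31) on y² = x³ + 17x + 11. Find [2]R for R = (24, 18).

tangent at (24, 18): λ = (3·24² + 17)/(2·18) ≡ 9/5. 5⁻¹ ≡ 25 (mod 31) since 5·25 = 125 ≡ 1, so λ ≡ 9·25 ≡ 8.
  x = λ² - 24 - 24 = 64 - 48 ≡ 16; y = λ·(24 - 16) - 18 ≡ 15. → (16, 15)

(16, 15)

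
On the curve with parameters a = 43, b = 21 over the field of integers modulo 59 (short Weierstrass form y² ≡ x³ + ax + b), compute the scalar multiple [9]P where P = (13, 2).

(42, 10)

Double-and-add on 9 = (1001)₂. Start with P = (13, 2) for the leading 1-bit.
double: tangent at (13, 2): λ = (3·13² + 43)/(2·2) ≡ 19/4. 4⁻¹ ≡ 15 (mod 59) since 4·15 = 60 ≡ 1, so λ ≡ 19·15 ≡ 49.
  x = λ² - 13 - 13 = 2401 - 26 ≡ 15; y = λ·(13 - 15) - 2 ≡ 18. → (15, 18)
double: tangent at (15, 18): λ = (3·15² + 43)/(2·18) ≡ 10/36. 36⁻¹ ≡ 41 (mod 59), so λ ≡ 10·41 ≡ 56.
  x = λ² - 15 - 15 = 3136 - 30 ≡ 38; y = λ·(15 - 38) - 18 ≡ 51. → (38, 51)
double: tangent at (38, 51): λ = (3·38² + 43)/(2·51) ≡ 9/43. 43⁻¹ ≡ 11 (mod 59), so λ ≡ 9·11 ≡ 40.
  x = λ² - 38 - 38 = 1600 - 76 ≡ 49; y = λ·(38 - 49) - 51 ≡ 40. → (49, 40)
add P: (49, 40) + (13, 2). λ = (2 - 40)/(13 - 49) ≡ 21/23 mod 59. 23⁻¹ ≡ 18 (mod 59), so λ ≡ 24.
  x = λ² - 49 - 13 = 576 - 62 ≡ 42; y = λ·(49 - 42) - 40 ≡ 10. → (42, 10)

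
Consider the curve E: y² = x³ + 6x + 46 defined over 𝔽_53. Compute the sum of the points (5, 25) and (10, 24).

(2, 38)

(5, 25) + (10, 24). λ = (24 - 25)/(10 - 5) ≡ 52/5 mod 53. 5⁻¹ ≡ 32 (mod 53), so λ ≡ 21.
  x = λ² - 5 - 10 = 441 - 15 ≡ 2; y = λ·(5 - 2) - 25 ≡ 38. → (2, 38)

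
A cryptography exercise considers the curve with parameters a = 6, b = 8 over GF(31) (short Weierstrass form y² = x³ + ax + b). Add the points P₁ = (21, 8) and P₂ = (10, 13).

(21, 8) + (10, 13). λ = (13 - 8)/(10 - 21) ≡ 5/20 mod 31. 20⁻¹ ≡ 14 (mod 31), so λ ≡ 8.
  x = λ² - 21 - 10 = 64 - 31 ≡ 2; y = λ·(21 - 2) - 8 ≡ 20. → (2, 20)

(2, 20)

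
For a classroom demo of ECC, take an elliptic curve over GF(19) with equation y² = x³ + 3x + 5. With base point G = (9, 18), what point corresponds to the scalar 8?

(11, 18)

Repeated addition: build up to 8G.
2G: tangent at (9, 18): λ = (3·9² + 3)/(2·18) ≡ 18/17. 17⁻¹ ≡ 9 (mod 19), so λ ≡ 18·9 ≡ 10.
  x = λ² - 9 - 9 = 100 - 18 ≡ 6; y = λ·(9 - 6) - 18 ≡ 12. → (6, 12)
3G: (6, 12) + (9, 18). λ = (18 - 12)/(9 - 6) ≡ 6/3 mod 19. 3⁻¹ ≡ 13 (mod 19), so λ ≡ 2.
  x = λ² - 6 - 9 = 4 - 15 ≡ 8; y = λ·(6 - 8) - 12 ≡ 3. → (8, 3)
4G: (8, 3) + (9, 18). λ = (18 - 3)/(9 - 8) ≡ 15/1 mod 19. 1⁻¹ ≡ 1 (mod 19) since 1·1 = 1 ≡ 1, so λ ≡ 15.
  x = λ² - 8 - 9 = 225 - 17 ≡ 18; y = λ·(8 - 18) - 3 ≡ 18. → (18, 18)
5G: (18, 18) + (9, 18). λ = (18 - 18)/(9 - 18) ≡ 0/10 mod 19. 10⁻¹ ≡ 2 (mod 19), so λ ≡ 0.
  x = λ² - 18 - 9 = 0 - 27 ≡ 11; y = λ·(18 - 11) - 18 ≡ 1. → (11, 1)
6G: (11, 1) + (9, 18). λ = (18 - 1)/(9 - 11) ≡ 17/17 mod 19. 17⁻¹ ≡ 9 (mod 19) since 17·9 = 153 ≡ 1, so λ ≡ 1.
  x = λ² - 11 - 9 = 1 - 20 ≡ 0; y = λ·(11 - 0) - 1 ≡ 10. → (0, 10)
7G: (0, 10) + (9, 18). λ = (18 - 10)/(9 - 0) ≡ 8/9 mod 19. 9⁻¹ ≡ 17 (mod 19), so λ ≡ 3.
  x = λ² - 0 - 9 = 9 - 9 ≡ 0; y = λ·(0 - 0) - 10 ≡ 9. → (0, 9)
8G: (0, 9) + (9, 18). λ = (18 - 9)/(9 - 0) ≡ 9/9 mod 19. 9⁻¹ ≡ 17 (mod 19), so λ ≡ 1.
  x = λ² - 0 - 9 = 1 - 9 ≡ 11; y = λ·(0 - 11) - 9 ≡ 18. → (11, 18)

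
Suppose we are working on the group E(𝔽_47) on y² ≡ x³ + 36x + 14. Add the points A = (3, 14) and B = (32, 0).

(3, 14) + (32, 0). λ = (0 - 14)/(32 - 3) ≡ 33/29 mod 47. 29⁻¹ ≡ 13 (mod 47) since 29·13 = 377 ≡ 1, so λ ≡ 6.
  x = λ² - 3 - 32 = 36 - 35 ≡ 1; y = λ·(3 - 1) - 14 ≡ 45. → (1, 45)

(1, 45)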